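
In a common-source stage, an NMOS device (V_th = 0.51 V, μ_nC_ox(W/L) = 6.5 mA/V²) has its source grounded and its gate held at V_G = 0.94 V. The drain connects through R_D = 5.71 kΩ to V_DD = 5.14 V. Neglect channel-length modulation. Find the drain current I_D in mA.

V_GS = V_G = 0.94 V, so V_ov = 0.94 − 0.51 = 0.43 V.
Assume saturation: I_D = ½ k_n V_ov² = 0.5 × 6.5 × 0.43² = 0.601 mA, giving V_DS = V_DD − I_D R_D = 5.14 − 0.601 × 5.71 = 1.71 V.
V_DS = 1.71 V ≥ V_ov = 0.43 V, confirming saturation.

I_D = 0.601 mA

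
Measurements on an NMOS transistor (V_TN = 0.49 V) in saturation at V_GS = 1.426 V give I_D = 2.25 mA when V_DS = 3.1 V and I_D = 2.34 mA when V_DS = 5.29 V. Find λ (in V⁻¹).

λ = 0.0194 V⁻¹

With V_GS fixed, I_D ∝ (1 + λ V_DS) in saturation, so I_D2/I_D1 = (1 + λ V_DS2)/(1 + λ V_DS1).
2.34/2.25 = 1.04 = (1 + 5.29 λ)/(1 + 3.1 λ).
Solving: λ (I_D1 V_DS2 − I_D2 V_DS1) = I_D2 − I_D1, so λ = (2.34 − 2.25) / (2.25 × 5.29 − 2.34 × 3.1) = 0.09 / 4.65 = 0.0194 V⁻¹.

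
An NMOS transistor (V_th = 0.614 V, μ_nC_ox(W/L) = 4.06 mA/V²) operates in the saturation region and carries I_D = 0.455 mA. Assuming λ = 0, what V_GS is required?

V_GS = 1.09 V

In saturation I_D = ½ k_n (V_GS − V_th)², so V_GS − V_th = √(2 I_D / k_n) = √(2 × 0.455 / 4.06) = 0.473 V.
V_GS = 0.614 + 0.473 = 1.09 V.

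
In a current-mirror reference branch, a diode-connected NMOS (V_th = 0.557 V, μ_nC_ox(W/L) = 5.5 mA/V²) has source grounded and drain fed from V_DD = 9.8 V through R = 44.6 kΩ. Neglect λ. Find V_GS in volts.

With gate tied to drain, V_GS = V_DS ≥ V_GS − V_th, so the device is in saturation.
KCL at the drain: ½ k_n (V_GS − V_th)² = (V_DD − V_GS)/R.
Let x = V_GS − 0.557. Then 123 x² + x − 9.243 = 0, giving x = 0.27 V (positive root), so V_GS = 0.827 V.
I_D = (V_DD − V_GS)/R = (9.8 − 0.827) / 44.6 = 0.201 mA.

V_GS = 0.827 V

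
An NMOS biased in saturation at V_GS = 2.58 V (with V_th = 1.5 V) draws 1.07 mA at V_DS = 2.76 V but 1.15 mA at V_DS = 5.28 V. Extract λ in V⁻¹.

With V_GS fixed, I_D ∝ (1 + λ V_DS) in saturation, so I_D2/I_D1 = (1 + λ V_DS2)/(1 + λ V_DS1).
1.15/1.07 = 1.075 = (1 + 5.28 λ)/(1 + 2.76 λ).
Solving: λ (I_D1 V_DS2 − I_D2 V_DS1) = I_D2 − I_D1, so λ = (1.15 − 1.07) / (1.07 × 5.28 − 1.15 × 2.76) = 0.08 / 2.48 = 0.0323 V⁻¹.

λ = 0.0323 V⁻¹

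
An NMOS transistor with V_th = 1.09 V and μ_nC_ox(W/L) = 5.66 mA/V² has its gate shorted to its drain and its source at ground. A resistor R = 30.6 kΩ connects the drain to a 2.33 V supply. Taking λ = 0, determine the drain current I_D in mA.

With gate tied to drain, V_GS = V_DS ≥ V_GS − V_th, so the device is in saturation.
KCL at the drain: ½ k_n (V_GS − V_th)² = (V_DD − V_GS)/R.
Let x = V_GS − 1.09. Then 86.6 x² + x − 1.24 = 0, giving x = 0.114 V (positive root), so V_GS = 1.2 V.
I_D = (V_DD − V_GS)/R = (2.33 − 1.2) / 30.6 = 0.0368 mA.

I_D = 0.0368 mA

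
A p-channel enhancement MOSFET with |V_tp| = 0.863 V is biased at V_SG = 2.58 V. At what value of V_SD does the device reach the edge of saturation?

V_SD,sat = 1.72 V

The boundary between triode and saturation is V_SD = V_SG − |V_tp| = V_ov.
V_ov = 2.58 − 0.863 = 1.72 V.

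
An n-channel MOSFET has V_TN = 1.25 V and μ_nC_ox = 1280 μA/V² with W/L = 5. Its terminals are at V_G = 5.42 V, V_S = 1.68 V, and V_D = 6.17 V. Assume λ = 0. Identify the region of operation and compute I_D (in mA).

V_GS = V_G − V_S = 5.42 − 1.68 = 3.74 V; V_DS = V_D − V_S = 6.17 − 1.68 = 4.49 V.
k_n = μ_nC_ox · (W/L) = 6.4 mA/V².
V_ov = V_GS − V_TN = 3.74 − 1.25 = 2.49 V.
Since V_DS = 4.49 V ≥ V_ov = 2.49 V, the device is in saturation.
I_D = ½ k_n V_ov² = 0.5 × 6.4 × 2.49² = 19.8 mA.

Saturation; I_D = 19.8 mA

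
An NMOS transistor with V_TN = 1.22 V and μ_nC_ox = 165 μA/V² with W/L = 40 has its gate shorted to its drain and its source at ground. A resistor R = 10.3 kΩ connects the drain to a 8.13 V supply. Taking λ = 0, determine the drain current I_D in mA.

With gate tied to drain, V_GS = V_DS ≥ V_GS − V_TN, so the device is in saturation.
k_n = μ_nC_ox · (W/L) = 6.6 mA/V².
KCL at the drain: ½ k_n (V_GS − V_TN)² = (V_DD − V_GS)/R.
Let x = V_GS − 1.22. Then 34 x² + x − 6.91 = 0, giving x = 0.436 V (positive root), so V_GS = 1.66 V.
I_D = (V_DD − V_GS)/R = (8.13 − 1.66) / 10.3 = 0.629 mA.

I_D = 0.629 mA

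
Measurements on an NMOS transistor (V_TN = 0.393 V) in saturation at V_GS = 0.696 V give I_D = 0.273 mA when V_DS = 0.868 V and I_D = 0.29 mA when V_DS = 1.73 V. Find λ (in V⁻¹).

λ = 0.0771 V⁻¹

With V_GS fixed, I_D ∝ (1 + λ V_DS) in saturation, so I_D2/I_D1 = (1 + λ V_DS2)/(1 + λ V_DS1).
0.29/0.273 = 1.062 = (1 + 1.73 λ)/(1 + 0.868 λ).
Solving: λ (I_D1 V_DS2 − I_D2 V_DS1) = I_D2 − I_D1, so λ = (0.29 − 0.273) / (0.273 × 1.73 − 0.29 × 0.868) = 0.017 / 0.221 = 0.0771 V⁻¹.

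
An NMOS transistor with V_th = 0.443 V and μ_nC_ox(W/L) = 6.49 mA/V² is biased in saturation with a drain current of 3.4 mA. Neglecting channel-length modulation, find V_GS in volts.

V_GS = 1.47 V

In saturation I_D = ½ k_n (V_GS − V_th)², so V_GS − V_th = √(2 I_D / k_n) = √(2 × 3.4 / 6.49) = 1.02 V.
V_GS = 0.443 + 1.02 = 1.47 V.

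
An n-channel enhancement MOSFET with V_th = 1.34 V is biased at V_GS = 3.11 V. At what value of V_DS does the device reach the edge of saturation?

V_DS,sat = 1.77 V

The boundary between triode and saturation is V_DS = V_GS − V_th = V_ov.
V_ov = 3.11 − 1.34 = 1.77 V.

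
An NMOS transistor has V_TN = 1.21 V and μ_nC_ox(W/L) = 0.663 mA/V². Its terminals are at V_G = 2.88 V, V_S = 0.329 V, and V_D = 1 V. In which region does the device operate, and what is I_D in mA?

Triode; I_D = 0.447 mA

V_GS = V_G − V_S = 2.88 − 0.329 = 2.55 V; V_DS = V_D − V_S = 1 − 0.329 = 0.671 V.
V_ov = V_GS − V_TN = 2.55 − 1.21 = 1.34 V.
Since V_DS = 0.671 V < V_ov = 1.34 V, the device is in the triode region.
I_D = k_n [V_ov · V_DS − ½ V_DS²] = 0.663 × [1.34 × 0.671 − 0.5 × 0.671²] = 0.447 mA.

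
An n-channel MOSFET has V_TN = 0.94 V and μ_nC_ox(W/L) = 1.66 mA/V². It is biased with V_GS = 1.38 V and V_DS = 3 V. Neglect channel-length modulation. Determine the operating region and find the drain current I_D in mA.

V_ov = V_GS − V_TN = 1.38 − 0.94 = 0.44 V.
Since V_DS = 3 V ≥ V_ov = 0.44 V, the device is in saturation.
I_D = ½ k_n V_ov² = 0.5 × 1.66 × 0.44² = 0.161 mA.

Saturation; I_D = 0.161 mA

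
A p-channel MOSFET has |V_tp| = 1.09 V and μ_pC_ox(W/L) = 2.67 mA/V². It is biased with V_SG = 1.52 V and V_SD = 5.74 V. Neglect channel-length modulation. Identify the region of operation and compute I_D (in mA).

Saturation; I_D = 0.247 mA

V_ov = V_SG − |V_tp| = 1.52 − 1.09 = 0.43 V.
Since V_SD = 5.74 V ≥ V_ov = 0.43 V, the device is in saturation.
I_D = ½ k_p V_ov² = 0.5 × 2.67 × 0.43² = 0.247 mA.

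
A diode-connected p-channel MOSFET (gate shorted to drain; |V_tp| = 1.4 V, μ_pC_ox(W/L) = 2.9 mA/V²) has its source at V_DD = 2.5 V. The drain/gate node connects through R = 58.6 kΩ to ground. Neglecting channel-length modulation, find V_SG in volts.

V_SG = 1.51 V

With gate tied to drain, V_SG = V_SD ≥ V_SG − |V_tp|, so the device is in saturation.
KCL at the drain: ½ k_p (V_SG − |V_tp|)² = (V_DD − V_SG)/R.
Let x = V_SG − 1.4. Then 85 x² + x − 1.1 = 0, giving x = 0.108 V (positive root), so V_SG = 1.51 V.
I_D = (V_DD − V_SG)/R = (2.5 − 1.51) / 58.6 = 0.0169 mA.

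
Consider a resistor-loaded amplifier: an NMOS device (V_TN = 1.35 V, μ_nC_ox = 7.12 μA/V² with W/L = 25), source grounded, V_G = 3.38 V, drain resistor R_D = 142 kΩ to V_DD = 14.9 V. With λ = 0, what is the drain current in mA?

V_GS = V_G = 3.38 V, so V_ov = 3.38 − 1.35 = 2.03 V.
k_n = μ_nC_ox · (W/L) = 0.178 mA/V².
Assume saturation: I_D = ½ k_n V_ov² = 0.5 × 0.178 × 2.03² = 0.367 mA, giving V_DS = V_DD − I_D R_D = 14.9 − 0.367 × 142 = -37.2 V.
But -37.2 V < V_ov = 2.03 V, so the device is actually in triode.
In triode I_D = k_n[V_ov V_DS − ½ V_DS²] and I_D = (V_DD − V_DS)/R_D. Equating: 12.6 V_DS² − 52.31 V_DS + 14.9 = 0, giving V_DS = 0.308 V (the root below V_ov).
I_D = (14.9 − 0.308) / 142 = 0.103 mA.

I_D = 0.103 mA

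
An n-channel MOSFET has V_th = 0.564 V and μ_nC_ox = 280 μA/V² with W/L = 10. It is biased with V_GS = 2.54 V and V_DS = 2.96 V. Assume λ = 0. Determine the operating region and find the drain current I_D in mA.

Saturation; I_D = 5.47 mA

k_n = μ_nC_ox · (W/L) = 2.8 mA/V².
V_ov = V_GS − V_th = 2.54 − 0.564 = 1.98 V.
Since V_DS = 2.96 V ≥ V_ov = 1.98 V, the device is in saturation.
I_D = ½ k_n V_ov² = 0.5 × 2.8 × 1.98² = 5.47 mA.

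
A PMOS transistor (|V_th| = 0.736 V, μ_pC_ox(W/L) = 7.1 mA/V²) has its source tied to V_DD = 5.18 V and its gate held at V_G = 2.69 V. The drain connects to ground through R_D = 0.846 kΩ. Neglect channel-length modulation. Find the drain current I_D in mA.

V_SG = V_DD − V_G = 5.18 − 2.69 = 2.49 V, so V_ov = 2.49 − 0.736 = 1.75 V.
Assume saturation: I_D = ½ k_p V_ov² = 0.5 × 7.1 × 1.75² = 10.9 mA, giving V_SD = V_DD − I_D R_D = 5.18 − 10.9 × 0.846 = -4.06 V.
But -4.06 V < V_ov = 1.75 V, so the device is actually in triode.
In triode I_D = k_p[V_ov V_SD − ½ V_SD²] and I_D = (V_DD − V_SD)/R_D. Equating: 3 V_SD² − 11.54 V_SD + 5.18 = 0, giving V_SD = 0.519 V (the root below V_ov).
I_D = (5.18 − 0.519) / 0.846 = 5.51 mA.

I_D = 5.51 mA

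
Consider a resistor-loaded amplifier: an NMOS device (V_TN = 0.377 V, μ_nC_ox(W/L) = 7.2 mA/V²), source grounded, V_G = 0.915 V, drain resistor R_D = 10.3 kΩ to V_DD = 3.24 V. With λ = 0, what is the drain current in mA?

I_D = 0.306 mA

V_GS = V_G = 0.915 V, so V_ov = 0.915 − 0.377 = 0.538 V.
Assume saturation: I_D = ½ k_n V_ov² = 0.5 × 7.2 × 0.538² = 1.04 mA, giving V_DS = V_DD − I_D R_D = 3.24 − 1.04 × 10.3 = -7.49 V.
But -7.49 V < V_ov = 0.538 V, so the device is actually in triode.
In triode I_D = k_n[V_ov V_DS − ½ V_DS²] and I_D = (V_DD − V_DS)/R_D. Equating: 37.1 V_DS² − 40.9 V_DS + 3.24 = 0, giving V_DS = 0.0859 V (the root below V_ov).
I_D = (3.24 − 0.0859) / 10.3 = 0.306 mA.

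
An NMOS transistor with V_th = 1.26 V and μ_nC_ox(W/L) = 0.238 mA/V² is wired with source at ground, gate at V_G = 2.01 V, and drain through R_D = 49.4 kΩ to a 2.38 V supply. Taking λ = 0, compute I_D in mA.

I_D = 0.0422 mA

V_GS = V_G = 2.01 V, so V_ov = 2.01 − 1.26 = 0.75 V.
Assume saturation: I_D = ½ k_n V_ov² = 0.5 × 0.238 × 0.75² = 0.0669 mA, giving V_DS = V_DD − I_D R_D = 2.38 − 0.0669 × 49.4 = -0.927 V.
But -0.927 V < V_ov = 0.75 V, so the device is actually in triode.
In triode I_D = k_n[V_ov V_DS − ½ V_DS²] and I_D = (V_DD − V_DS)/R_D. Equating: 5.88 V_DS² − 9.818 V_DS + 2.38 = 0, giving V_DS = 0.294 V (the root below V_ov).
I_D = (2.38 − 0.294) / 49.4 = 0.0422 mA.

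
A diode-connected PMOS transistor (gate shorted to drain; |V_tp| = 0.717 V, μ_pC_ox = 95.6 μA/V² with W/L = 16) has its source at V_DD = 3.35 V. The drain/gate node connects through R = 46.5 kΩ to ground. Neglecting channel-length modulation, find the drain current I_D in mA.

With gate tied to drain, V_SG = V_SD ≥ V_SG − |V_tp|, so the device is in saturation.
k_p = μ_pC_ox · (W/L) = 1.53 mA/V².
KCL at the drain: ½ k_p (V_SG − |V_tp|)² = (V_DD − V_SG)/R.
Let x = V_SG − 0.717. Then 35.6 x² + x − 2.633 = 0, giving x = 0.258 V (positive root), so V_SG = 0.975 V.
I_D = (V_DD − V_SG)/R = (3.35 − 0.975) / 46.5 = 0.0511 mA.

I_D = 0.0511 mA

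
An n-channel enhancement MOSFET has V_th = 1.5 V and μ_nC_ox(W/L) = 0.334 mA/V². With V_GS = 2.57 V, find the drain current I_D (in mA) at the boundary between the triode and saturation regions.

At the boundary V_DS = V_ov = V_GS − V_th = 2.57 − 1.5 = 1.07 V.
I_D = ½ k_n V_ov² = 0.5 × 0.334 × 1.07² = 0.191 mA.

I_D = 0.191 mA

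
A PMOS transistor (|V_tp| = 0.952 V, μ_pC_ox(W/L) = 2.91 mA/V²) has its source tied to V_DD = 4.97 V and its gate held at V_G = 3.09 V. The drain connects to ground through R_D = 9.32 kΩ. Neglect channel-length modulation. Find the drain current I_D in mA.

I_D = 0.510 mA

V_SG = V_DD − V_G = 4.97 − 3.09 = 1.88 V, so V_ov = 1.88 − 0.952 = 0.928 V.
Assume saturation: I_D = ½ k_p V_ov² = 0.5 × 2.91 × 0.928² = 1.25 mA, giving V_SD = V_DD − I_D R_D = 4.97 − 1.25 × 9.32 = -6.71 V.
But -6.71 V < V_ov = 0.928 V, so the device is actually in triode.
In triode I_D = k_p[V_ov V_SD − ½ V_SD²] and I_D = (V_DD − V_SD)/R_D. Equating: 13.6 V_SD² − 26.17 V_SD + 4.97 = 0, giving V_SD = 0.214 V (the root below V_ov).
I_D = (4.97 − 0.214) / 9.32 = 0.51 mA.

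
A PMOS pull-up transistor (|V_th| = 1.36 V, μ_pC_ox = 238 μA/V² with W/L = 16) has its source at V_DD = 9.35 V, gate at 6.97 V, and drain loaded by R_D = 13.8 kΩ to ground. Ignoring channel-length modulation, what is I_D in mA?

V_SG = V_DD − V_G = 9.35 − 6.97 = 2.38 V, so V_ov = 2.38 − 1.36 = 1.02 V.
k_p = μ_pC_ox · (W/L) = 3.808 mA/V².
Assume saturation: I_D = ½ k_p V_ov² = 0.5 × 3.808 × 1.02² = 1.98 mA, giving V_SD = V_DD − I_D R_D = 9.35 − 1.98 × 13.8 = -18 V.
But -18 V < V_ov = 1.02 V, so the device is actually in triode.
In triode I_D = k_p[V_ov V_SD − ½ V_SD²] and I_D = (V_DD − V_SD)/R_D. Equating: 26.3 V_SD² − 54.6 V_SD + 9.35 = 0, giving V_SD = 0.188 V (the root below V_ov).
I_D = (9.35 − 0.188) / 13.8 = 0.664 mA.

I_D = 0.664 mA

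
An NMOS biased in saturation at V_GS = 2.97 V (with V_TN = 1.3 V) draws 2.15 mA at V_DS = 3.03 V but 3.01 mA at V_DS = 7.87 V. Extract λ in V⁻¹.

λ = 0.110 V⁻¹

With V_GS fixed, I_D ∝ (1 + λ V_DS) in saturation, so I_D2/I_D1 = (1 + λ V_DS2)/(1 + λ V_DS1).
3.01/2.15 = 1.4 = (1 + 7.87 λ)/(1 + 3.03 λ).
Solving: λ (I_D1 V_DS2 − I_D2 V_DS1) = I_D2 − I_D1, so λ = (3.01 − 2.15) / (2.15 × 7.87 − 3.01 × 3.03) = 0.86 / 7.8 = 0.11 V⁻¹.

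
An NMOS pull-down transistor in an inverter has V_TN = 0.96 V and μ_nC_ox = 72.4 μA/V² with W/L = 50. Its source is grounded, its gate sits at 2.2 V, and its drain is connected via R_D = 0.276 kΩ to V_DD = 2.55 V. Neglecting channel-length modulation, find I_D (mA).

V_GS = V_G = 2.2 V, so V_ov = 2.2 − 0.96 = 1.24 V.
k_n = μ_nC_ox · (W/L) = 3.62 mA/V².
Assume saturation: I_D = ½ k_n V_ov² = 0.5 × 3.62 × 1.24² = 2.78 mA, giving V_DS = V_DD − I_D R_D = 2.55 − 2.78 × 0.276 = 1.78 V.
V_DS = 1.78 V ≥ V_ov = 1.24 V, confirming saturation.

I_D = 2.78 mA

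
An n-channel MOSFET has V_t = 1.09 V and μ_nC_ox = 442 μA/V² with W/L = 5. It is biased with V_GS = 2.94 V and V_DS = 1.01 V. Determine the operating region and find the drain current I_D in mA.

Triode; I_D = 3.00 mA

k_n = μ_nC_ox · (W/L) = 2.21 mA/V².
V_ov = V_GS − V_t = 2.94 − 1.09 = 1.85 V.
Since V_DS = 1.01 V < V_ov = 1.85 V, the device is in the triode region.
I_D = k_n [V_ov · V_DS − ½ V_DS²] = 2.21 × [1.85 × 1.01 − 0.5 × 1.01²] = 3 mA.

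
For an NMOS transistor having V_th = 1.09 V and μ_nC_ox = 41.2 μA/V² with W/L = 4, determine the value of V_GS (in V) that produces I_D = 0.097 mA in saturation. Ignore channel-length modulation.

k_n = μ_nC_ox · (W/L) = 0.1648 mA/V².
In saturation I_D = ½ k_n (V_GS − V_th)², so V_GS − V_th = √(2 I_D / k_n) = √(2 × 0.097 / 0.1648) = 1.08 V.
V_GS = 1.09 + 1.08 = 2.17 V.

V_GS = 2.17 V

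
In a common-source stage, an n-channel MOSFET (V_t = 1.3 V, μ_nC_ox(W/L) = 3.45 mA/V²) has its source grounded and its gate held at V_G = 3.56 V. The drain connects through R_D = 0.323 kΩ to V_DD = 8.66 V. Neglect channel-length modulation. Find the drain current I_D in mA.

I_D = 8.81 mA

V_GS = V_G = 3.56 V, so V_ov = 3.56 − 1.3 = 2.26 V.
Assume saturation: I_D = ½ k_n V_ov² = 0.5 × 3.45 × 2.26² = 8.81 mA, giving V_DS = V_DD − I_D R_D = 8.66 − 8.81 × 0.323 = 5.81 V.
V_DS = 5.81 V ≥ V_ov = 2.26 V, confirming saturation.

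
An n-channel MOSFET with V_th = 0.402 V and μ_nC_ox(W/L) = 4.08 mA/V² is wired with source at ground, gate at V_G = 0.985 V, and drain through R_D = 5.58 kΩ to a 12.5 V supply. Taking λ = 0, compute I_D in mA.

I_D = 0.693 mA

V_GS = V_G = 0.985 V, so V_ov = 0.985 − 0.402 = 0.583 V.
Assume saturation: I_D = ½ k_n V_ov² = 0.5 × 4.08 × 0.583² = 0.693 mA, giving V_DS = V_DD − I_D R_D = 12.5 − 0.693 × 5.58 = 8.63 V.
V_DS = 8.63 V ≥ V_ov = 0.583 V, confirming saturation.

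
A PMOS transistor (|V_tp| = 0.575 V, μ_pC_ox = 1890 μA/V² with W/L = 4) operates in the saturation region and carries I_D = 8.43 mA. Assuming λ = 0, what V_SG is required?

V_SG = 2.07 V

k_p = μ_pC_ox · (W/L) = 7.56 mA/V².
In saturation I_D = ½ k_p (V_SG − |V_tp|)², so V_SG − |V_tp| = √(2 I_D / k_p) = √(2 × 8.43 / 7.56) = 1.49 V.
V_SG = 0.575 + 1.49 = 2.07 V.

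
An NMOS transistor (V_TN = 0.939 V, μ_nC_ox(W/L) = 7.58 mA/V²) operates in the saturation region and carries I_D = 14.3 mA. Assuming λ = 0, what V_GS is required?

In saturation I_D = ½ k_n (V_GS − V_TN)², so V_GS − V_TN = √(2 I_D / k_n) = √(2 × 14.3 / 7.58) = 1.94 V.
V_GS = 0.939 + 1.94 = 2.88 V.

V_GS = 2.88 V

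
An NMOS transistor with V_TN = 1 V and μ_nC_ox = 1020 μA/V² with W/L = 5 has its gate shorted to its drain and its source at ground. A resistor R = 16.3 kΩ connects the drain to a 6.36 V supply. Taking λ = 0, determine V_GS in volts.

V_GS = 1.35 V

With gate tied to drain, V_GS = V_DS ≥ V_GS − V_TN, so the device is in saturation.
k_n = μ_nC_ox · (W/L) = 5.1 mA/V².
KCL at the drain: ½ k_n (V_GS − V_TN)² = (V_DD − V_GS)/R.
Let x = V_GS − 1. Then 41.6 x² + x − 5.36 = 0, giving x = 0.347 V (positive root), so V_GS = 1.35 V.
I_D = (V_DD − V_GS)/R = (6.36 − 1.35) / 16.3 = 0.308 mA.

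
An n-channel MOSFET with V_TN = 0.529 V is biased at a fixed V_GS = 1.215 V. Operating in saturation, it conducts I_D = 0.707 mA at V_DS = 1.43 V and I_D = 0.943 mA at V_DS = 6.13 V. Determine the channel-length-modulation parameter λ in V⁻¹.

With V_GS fixed, I_D ∝ (1 + λ V_DS) in saturation, so I_D2/I_D1 = (1 + λ V_DS2)/(1 + λ V_DS1).
0.943/0.707 = 1.334 = (1 + 6.13 λ)/(1 + 1.43 λ).
Solving: λ (I_D1 V_DS2 − I_D2 V_DS1) = I_D2 − I_D1, so λ = (0.943 − 0.707) / (0.707 × 6.13 − 0.943 × 1.43) = 0.236 / 2.99 = 0.0791 V⁻¹.

λ = 0.0791 V⁻¹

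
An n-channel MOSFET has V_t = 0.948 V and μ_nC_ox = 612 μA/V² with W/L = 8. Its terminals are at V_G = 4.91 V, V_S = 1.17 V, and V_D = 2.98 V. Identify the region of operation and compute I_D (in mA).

Triode; I_D = 16.7 mA

V_GS = V_G − V_S = 4.91 − 1.17 = 3.74 V; V_DS = V_D − V_S = 2.98 − 1.17 = 1.81 V.
k_n = μ_nC_ox · (W/L) = 4.896 mA/V².
V_ov = V_GS − V_t = 3.74 − 0.948 = 2.79 V.
Since V_DS = 1.81 V < V_ov = 2.79 V, the device is in the triode region.
I_D = k_n [V_ov · V_DS − ½ V_DS²] = 4.896 × [2.79 × 1.81 − 0.5 × 1.81²] = 16.7 mA.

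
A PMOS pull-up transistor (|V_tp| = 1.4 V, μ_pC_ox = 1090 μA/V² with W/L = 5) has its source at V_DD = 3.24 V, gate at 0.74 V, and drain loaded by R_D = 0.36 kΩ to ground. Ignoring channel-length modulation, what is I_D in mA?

I_D = 3.30 mA

V_SG = V_DD − V_G = 3.24 − 0.74 = 2.5 V, so V_ov = 2.5 − 1.4 = 1.1 V.
k_p = μ_pC_ox · (W/L) = 5.45 mA/V².
Assume saturation: I_D = ½ k_p V_ov² = 0.5 × 5.45 × 1.1² = 3.3 mA, giving V_SD = V_DD − I_D R_D = 3.24 − 3.3 × 0.36 = 2.05 V.
V_SD = 2.05 V ≥ V_ov = 1.1 V, confirming saturation.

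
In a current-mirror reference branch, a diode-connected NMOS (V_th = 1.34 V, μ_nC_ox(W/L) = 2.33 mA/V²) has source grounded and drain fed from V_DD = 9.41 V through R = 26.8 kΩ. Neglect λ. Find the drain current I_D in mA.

I_D = 0.283 mA

With gate tied to drain, V_GS = V_DS ≥ V_GS − V_th, so the device is in saturation.
KCL at the drain: ½ k_n (V_GS − V_th)² = (V_DD − V_GS)/R.
Let x = V_GS − 1.34. Then 31.2 x² + x − 8.07 = 0, giving x = 0.493 V (positive root), so V_GS = 1.83 V.
I_D = (V_DD − V_GS)/R = (9.41 − 1.83) / 26.8 = 0.283 mA.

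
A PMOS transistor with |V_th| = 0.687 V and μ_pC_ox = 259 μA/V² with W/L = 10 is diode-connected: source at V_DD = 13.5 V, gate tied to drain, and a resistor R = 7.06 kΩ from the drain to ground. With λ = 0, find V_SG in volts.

V_SG = 1.82 V

With gate tied to drain, V_SG = V_SD ≥ V_SG − |V_th|, so the device is in saturation.
k_p = μ_pC_ox · (W/L) = 2.59 mA/V².
KCL at the drain: ½ k_p (V_SG − |V_th|)² = (V_DD − V_SG)/R.
Let x = V_SG − 0.687. Then 9.14 x² + x − 12.81 = 0, giving x = 1.13 V (positive root), so V_SG = 1.82 V.
I_D = (V_DD − V_SG)/R = (13.5 − 1.82) / 7.06 = 1.65 mA.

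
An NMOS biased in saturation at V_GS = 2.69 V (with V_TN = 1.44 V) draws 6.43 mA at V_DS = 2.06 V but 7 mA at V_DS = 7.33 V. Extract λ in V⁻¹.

λ = 0.0174 V⁻¹

With V_GS fixed, I_D ∝ (1 + λ V_DS) in saturation, so I_D2/I_D1 = (1 + λ V_DS2)/(1 + λ V_DS1).
7/6.43 = 1.089 = (1 + 7.33 λ)/(1 + 2.06 λ).
Solving: λ (I_D1 V_DS2 − I_D2 V_DS1) = I_D2 − I_D1, so λ = (7 − 6.43) / (6.43 × 7.33 − 7 × 2.06) = 0.57 / 32.7 = 0.0174 V⁻¹.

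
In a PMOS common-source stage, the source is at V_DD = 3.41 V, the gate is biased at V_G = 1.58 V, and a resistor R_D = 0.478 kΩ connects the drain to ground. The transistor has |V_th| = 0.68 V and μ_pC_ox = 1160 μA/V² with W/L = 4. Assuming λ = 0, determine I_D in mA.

V_SG = V_DD − V_G = 3.41 − 1.58 = 1.83 V, so V_ov = 1.83 − 0.68 = 1.15 V.
k_p = μ_pC_ox · (W/L) = 4.64 mA/V².
Assume saturation: I_D = ½ k_p V_ov² = 0.5 × 4.64 × 1.15² = 3.07 mA, giving V_SD = V_DD − I_D R_D = 3.41 − 3.07 × 0.478 = 1.94 V.
V_SD = 1.94 V ≥ V_ov = 1.15 V, confirming saturation.

I_D = 3.07 mA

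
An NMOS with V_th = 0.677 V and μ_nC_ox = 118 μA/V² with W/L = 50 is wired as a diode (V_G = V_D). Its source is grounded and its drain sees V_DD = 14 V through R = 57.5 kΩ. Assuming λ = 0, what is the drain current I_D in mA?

With gate tied to drain, V_GS = V_DS ≥ V_GS − V_th, so the device is in saturation.
k_n = μ_nC_ox · (W/L) = 5.9 mA/V².
KCL at the drain: ½ k_n (V_GS − V_th)² = (V_DD − V_GS)/R.
Let x = V_GS − 0.677. Then 170 x² + x − 13.32 = 0, giving x = 0.277 V (positive root), so V_GS = 0.954 V.
I_D = (V_DD − V_GS)/R = (14 − 0.954) / 57.5 = 0.227 mA.

I_D = 0.227 mA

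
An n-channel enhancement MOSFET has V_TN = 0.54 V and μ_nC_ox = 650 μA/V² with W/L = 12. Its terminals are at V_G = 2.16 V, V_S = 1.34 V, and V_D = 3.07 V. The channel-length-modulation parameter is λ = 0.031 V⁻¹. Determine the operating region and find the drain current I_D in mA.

Saturation; I_D = 0.322 mA

V_GS = V_G − V_S = 2.16 − 1.34 = 0.82 V; V_DS = V_D − V_S = 3.07 − 1.34 = 1.73 V.
k_n = μ_nC_ox · (W/L) = 7.8 mA/V².
V_ov = V_GS − V_TN = 0.82 − 0.54 = 0.28 V.
Since V_DS = 1.73 V ≥ V_ov = 0.28 V, the device is in saturation.
I_D = ½ k_n V_ov² (1 + λ V_DS) = 0.5 × 7.8 × 0.28² × (1 + 0.031 × 1.73) = 0.322 mA.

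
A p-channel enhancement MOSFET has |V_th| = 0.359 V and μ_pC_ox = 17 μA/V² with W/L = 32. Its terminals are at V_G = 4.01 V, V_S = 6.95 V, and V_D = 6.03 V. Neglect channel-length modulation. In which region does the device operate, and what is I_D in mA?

V_SG = V_S − V_G = 6.95 − 4.01 = 2.94 V; V_SD = V_S − V_D = 6.95 − 6.03 = 0.92 V.
k_p = μ_pC_ox · (W/L) = 0.544 mA/V².
V_ov = V_SG − |V_th| = 2.94 − 0.359 = 2.58 V.
Since V_SD = 0.92 V < V_ov = 2.58 V, the device is in the triode region.
I_D = k_p [V_ov · V_SD − ½ V_SD²] = 0.544 × [2.58 × 0.92 − 0.5 × 0.92²] = 1.06 mA.

Triode; I_D = 1.06 mA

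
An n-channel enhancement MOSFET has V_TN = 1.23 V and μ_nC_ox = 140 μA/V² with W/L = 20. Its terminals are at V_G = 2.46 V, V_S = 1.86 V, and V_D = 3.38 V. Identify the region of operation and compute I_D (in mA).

V_GS = V_G − V_S = 2.46 − 1.86 = 0.6 V; V_DS = V_D − V_S = 3.38 − 1.86 = 1.52 V.
V_GS = 0.6 V < V_TN = 1.23 V, so the transistor is in cutoff.

Cutoff; I_D = 0 mA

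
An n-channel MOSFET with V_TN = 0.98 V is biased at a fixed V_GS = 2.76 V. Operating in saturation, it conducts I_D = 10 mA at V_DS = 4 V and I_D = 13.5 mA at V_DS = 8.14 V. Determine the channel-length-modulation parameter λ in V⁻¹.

λ = 0.128 V⁻¹

With V_GS fixed, I_D ∝ (1 + λ V_DS) in saturation, so I_D2/I_D1 = (1 + λ V_DS2)/(1 + λ V_DS1).
13.5/10 = 1.35 = (1 + 8.14 λ)/(1 + 4 λ).
Solving: λ (I_D1 V_DS2 − I_D2 V_DS1) = I_D2 − I_D1, so λ = (13.5 − 10) / (10 × 8.14 − 13.5 × 4) = 3.5 / 27.4 = 0.128 V⁻¹.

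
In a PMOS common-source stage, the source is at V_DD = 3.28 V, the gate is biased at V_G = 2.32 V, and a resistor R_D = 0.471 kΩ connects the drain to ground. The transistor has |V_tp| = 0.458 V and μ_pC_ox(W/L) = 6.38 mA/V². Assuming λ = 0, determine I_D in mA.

I_D = 0.804 mA

V_SG = V_DD − V_G = 3.28 − 2.32 = 0.96 V, so V_ov = 0.96 − 0.458 = 0.502 V.
Assume saturation: I_D = ½ k_p V_ov² = 0.5 × 6.38 × 0.502² = 0.804 mA, giving V_SD = V_DD − I_D R_D = 3.28 − 0.804 × 0.471 = 2.9 V.
V_SD = 2.9 V ≥ V_ov = 0.502 V, confirming saturation.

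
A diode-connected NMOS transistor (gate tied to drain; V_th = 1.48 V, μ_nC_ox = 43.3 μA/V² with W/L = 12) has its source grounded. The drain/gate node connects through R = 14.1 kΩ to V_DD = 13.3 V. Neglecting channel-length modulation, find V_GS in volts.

V_GS = 3.14 V

With gate tied to drain, V_GS = V_DS ≥ V_GS − V_th, so the device is in saturation.
k_n = μ_nC_ox · (W/L) = 0.5196 mA/V².
KCL at the drain: ½ k_n (V_GS − V_th)² = (V_DD − V_GS)/R.
Let x = V_GS − 1.48. Then 3.66 x² + x − 11.82 = 0, giving x = 1.66 V (positive root), so V_GS = 3.14 V.
I_D = (V_DD − V_GS)/R = (13.3 − 3.14) / 14.1 = 0.72 mA.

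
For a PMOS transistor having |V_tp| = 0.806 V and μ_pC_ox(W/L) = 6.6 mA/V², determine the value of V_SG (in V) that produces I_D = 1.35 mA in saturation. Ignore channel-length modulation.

V_SG = 1.45 V

In saturation I_D = ½ k_p (V_SG − |V_tp|)², so V_SG − |V_tp| = √(2 I_D / k_p) = √(2 × 1.35 / 6.6) = 0.64 V.
V_SG = 0.806 + 0.64 = 1.45 V.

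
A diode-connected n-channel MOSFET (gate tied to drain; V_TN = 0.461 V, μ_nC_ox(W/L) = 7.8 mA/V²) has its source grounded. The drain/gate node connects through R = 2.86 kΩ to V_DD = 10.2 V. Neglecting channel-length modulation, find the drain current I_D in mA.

With gate tied to drain, V_GS = V_DS ≥ V_GS − V_TN, so the device is in saturation.
KCL at the drain: ½ k_n (V_GS − V_TN)² = (V_DD − V_GS)/R.
Let x = V_GS − 0.461. Then 11.2 x² + x − 9.739 = 0, giving x = 0.891 V (positive root), so V_GS = 1.35 V.
I_D = (V_DD − V_GS)/R = (10.2 − 1.35) / 2.86 = 3.09 mA.

I_D = 3.09 mA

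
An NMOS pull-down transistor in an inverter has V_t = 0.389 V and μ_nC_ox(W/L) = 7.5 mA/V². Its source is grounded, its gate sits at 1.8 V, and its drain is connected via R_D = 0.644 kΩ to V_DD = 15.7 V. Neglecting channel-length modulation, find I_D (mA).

V_GS = V_G = 1.8 V, so V_ov = 1.8 − 0.389 = 1.41 V.
Assume saturation: I_D = ½ k_n V_ov² = 0.5 × 7.5 × 1.41² = 7.47 mA, giving V_DS = V_DD − I_D R_D = 15.7 − 7.47 × 0.644 = 10.9 V.
V_DS = 10.9 V ≥ V_ov = 1.41 V, confirming saturation.

I_D = 7.47 mA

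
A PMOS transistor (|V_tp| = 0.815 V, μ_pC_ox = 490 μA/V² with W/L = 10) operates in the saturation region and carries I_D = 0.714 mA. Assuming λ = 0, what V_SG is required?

k_p = μ_pC_ox · (W/L) = 4.9 mA/V².
In saturation I_D = ½ k_p (V_SG − |V_tp|)², so V_SG − |V_tp| = √(2 I_D / k_p) = √(2 × 0.714 / 4.9) = 0.54 V.
V_SG = 0.815 + 0.54 = 1.35 V.

V_SG = 1.35 V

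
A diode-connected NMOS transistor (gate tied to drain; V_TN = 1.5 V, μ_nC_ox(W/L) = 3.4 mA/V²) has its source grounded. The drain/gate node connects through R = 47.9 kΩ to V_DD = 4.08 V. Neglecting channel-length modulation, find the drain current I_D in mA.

With gate tied to drain, V_GS = V_DS ≥ V_GS − V_TN, so the device is in saturation.
KCL at the drain: ½ k_n (V_GS − V_TN)² = (V_DD − V_GS)/R.
Let x = V_GS − 1.5. Then 81.4 x² + x − 2.58 = 0, giving x = 0.172 V (positive root), so V_GS = 1.67 V.
I_D = (V_DD − V_GS)/R = (4.08 − 1.67) / 47.9 = 0.0503 mA.

I_D = 0.0503 mA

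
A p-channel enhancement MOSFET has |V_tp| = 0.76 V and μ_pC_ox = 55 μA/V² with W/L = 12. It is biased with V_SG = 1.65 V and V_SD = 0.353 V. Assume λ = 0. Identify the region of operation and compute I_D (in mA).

k_p = μ_pC_ox · (W/L) = 0.66 mA/V².
V_ov = V_SG − |V_tp| = 1.65 − 0.76 = 0.89 V.
Since V_SD = 0.353 V < V_ov = 0.89 V, the device is in the triode region.
I_D = k_p [V_ov · V_SD − ½ V_SD²] = 0.66 × [0.89 × 0.353 − 0.5 × 0.353²] = 0.166 mA.

Triode; I_D = 0.166 mA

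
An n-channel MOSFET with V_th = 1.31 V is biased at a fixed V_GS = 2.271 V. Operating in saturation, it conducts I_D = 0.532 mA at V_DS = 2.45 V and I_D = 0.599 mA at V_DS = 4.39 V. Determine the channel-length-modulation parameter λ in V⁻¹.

λ = 0.0772 V⁻¹

With V_GS fixed, I_D ∝ (1 + λ V_DS) in saturation, so I_D2/I_D1 = (1 + λ V_DS2)/(1 + λ V_DS1).
0.599/0.532 = 1.126 = (1 + 4.39 λ)/(1 + 2.45 λ).
Solving: λ (I_D1 V_DS2 − I_D2 V_DS1) = I_D2 − I_D1, so λ = (0.599 − 0.532) / (0.532 × 4.39 − 0.599 × 2.45) = 0.067 / 0.868 = 0.0772 V⁻¹.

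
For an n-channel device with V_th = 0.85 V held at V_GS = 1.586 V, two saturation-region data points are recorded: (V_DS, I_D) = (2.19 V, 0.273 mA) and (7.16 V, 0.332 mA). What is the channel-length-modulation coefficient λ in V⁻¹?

λ = 0.0481 V⁻¹

With V_GS fixed, I_D ∝ (1 + λ V_DS) in saturation, so I_D2/I_D1 = (1 + λ V_DS2)/(1 + λ V_DS1).
0.332/0.273 = 1.216 = (1 + 7.16 λ)/(1 + 2.19 λ).
Solving: λ (I_D1 V_DS2 − I_D2 V_DS1) = I_D2 − I_D1, so λ = (0.332 − 0.273) / (0.273 × 7.16 − 0.332 × 2.19) = 0.059 / 1.23 = 0.0481 V⁻¹.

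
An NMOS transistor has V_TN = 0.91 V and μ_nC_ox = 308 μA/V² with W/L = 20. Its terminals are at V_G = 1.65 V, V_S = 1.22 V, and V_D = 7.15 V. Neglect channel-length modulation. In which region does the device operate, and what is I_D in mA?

V_GS = V_G − V_S = 1.65 − 1.22 = 0.43 V; V_DS = V_D − V_S = 7.15 − 1.22 = 5.93 V.
V_GS = 0.43 V < V_TN = 0.91 V, so the transistor is in cutoff.

Cutoff; I_D = 0 mA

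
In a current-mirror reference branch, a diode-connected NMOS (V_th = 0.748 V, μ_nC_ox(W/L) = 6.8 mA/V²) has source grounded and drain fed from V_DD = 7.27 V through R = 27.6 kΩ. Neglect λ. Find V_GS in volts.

V_GS = 1.01 V

With gate tied to drain, V_GS = V_DS ≥ V_GS − V_th, so the device is in saturation.
KCL at the drain: ½ k_n (V_GS − V_th)² = (V_DD − V_GS)/R.
Let x = V_GS − 0.748. Then 93.8 x² + x − 6.522 = 0, giving x = 0.258 V (positive root), so V_GS = 1.01 V.
I_D = (V_DD − V_GS)/R = (7.27 − 1.01) / 27.6 = 0.227 mA.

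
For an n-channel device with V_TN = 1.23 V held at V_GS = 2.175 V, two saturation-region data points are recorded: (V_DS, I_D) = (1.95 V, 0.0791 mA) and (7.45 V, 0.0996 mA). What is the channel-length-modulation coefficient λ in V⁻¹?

With V_GS fixed, I_D ∝ (1 + λ V_DS) in saturation, so I_D2/I_D1 = (1 + λ V_DS2)/(1 + λ V_DS1).
0.0996/0.0791 = 1.259 = (1 + 7.45 λ)/(1 + 1.95 λ).
Solving: λ (I_D1 V_DS2 − I_D2 V_DS1) = I_D2 − I_D1, so λ = (0.0996 − 0.0791) / (0.0791 × 7.45 − 0.0996 × 1.95) = 0.0205 / 0.395 = 0.0519 V⁻¹.

λ = 0.0519 V⁻¹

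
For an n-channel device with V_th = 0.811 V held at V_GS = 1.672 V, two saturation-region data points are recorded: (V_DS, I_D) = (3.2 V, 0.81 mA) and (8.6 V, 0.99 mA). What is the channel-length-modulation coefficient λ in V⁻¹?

With V_GS fixed, I_D ∝ (1 + λ V_DS) in saturation, so I_D2/I_D1 = (1 + λ V_DS2)/(1 + λ V_DS1).
0.99/0.81 = 1.222 = (1 + 8.6 λ)/(1 + 3.2 λ).
Solving: λ (I_D1 V_DS2 − I_D2 V_DS1) = I_D2 − I_D1, so λ = (0.99 − 0.81) / (0.81 × 8.6 − 0.99 × 3.2) = 0.18 / 3.8 = 0.0474 V⁻¹.

λ = 0.0474 V⁻¹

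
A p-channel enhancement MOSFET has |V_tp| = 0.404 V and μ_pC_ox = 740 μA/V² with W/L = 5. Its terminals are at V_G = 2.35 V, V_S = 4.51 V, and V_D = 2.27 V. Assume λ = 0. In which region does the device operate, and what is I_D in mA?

Saturation; I_D = 5.70 mA

V_SG = V_S − V_G = 4.51 − 2.35 = 2.16 V; V_SD = V_S − V_D = 4.51 − 2.27 = 2.24 V.
k_p = μ_pC_ox · (W/L) = 3.7 mA/V².
V_ov = V_SG − |V_tp| = 2.16 − 0.404 = 1.76 V.
Since V_SD = 2.24 V ≥ V_ov = 1.76 V, the device is in saturation.
I_D = ½ k_p V_ov² = 0.5 × 3.7 × 1.76² = 5.7 mA.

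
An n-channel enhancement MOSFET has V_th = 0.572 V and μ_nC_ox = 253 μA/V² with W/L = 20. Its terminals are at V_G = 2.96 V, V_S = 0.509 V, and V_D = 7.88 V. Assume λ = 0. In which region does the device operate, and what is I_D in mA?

V_GS = V_G − V_S = 2.96 − 0.509 = 2.45 V; V_DS = V_D − V_S = 7.88 − 0.509 = 7.37 V.
k_n = μ_nC_ox · (W/L) = 5.06 mA/V².
V_ov = V_GS − V_th = 2.45 − 0.572 = 1.88 V.
Since V_DS = 7.37 V ≥ V_ov = 1.88 V, the device is in saturation.
I_D = ½ k_n V_ov² = 0.5 × 5.06 × 1.88² = 8.93 mA.

Saturation; I_D = 8.93 mA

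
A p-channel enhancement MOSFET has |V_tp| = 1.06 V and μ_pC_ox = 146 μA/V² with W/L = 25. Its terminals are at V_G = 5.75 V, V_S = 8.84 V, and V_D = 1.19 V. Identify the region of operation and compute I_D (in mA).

Saturation; I_D = 7.52 mA

V_SG = V_S − V_G = 8.84 − 5.75 = 3.09 V; V_SD = V_S − V_D = 8.84 − 1.19 = 7.65 V.
k_p = μ_pC_ox · (W/L) = 3.65 mA/V².
V_ov = V_SG − |V_tp| = 3.09 − 1.06 = 2.03 V.
Since V_SD = 7.65 V ≥ V_ov = 2.03 V, the device is in saturation.
I_D = ½ k_p V_ov² = 0.5 × 3.65 × 2.03² = 7.52 mA.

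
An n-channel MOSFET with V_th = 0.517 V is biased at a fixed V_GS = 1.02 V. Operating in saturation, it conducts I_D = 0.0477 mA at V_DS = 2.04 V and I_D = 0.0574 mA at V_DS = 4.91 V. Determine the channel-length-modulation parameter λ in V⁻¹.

λ = 0.0828 V⁻¹

With V_GS fixed, I_D ∝ (1 + λ V_DS) in saturation, so I_D2/I_D1 = (1 + λ V_DS2)/(1 + λ V_DS1).
0.0574/0.0477 = 1.203 = (1 + 4.91 λ)/(1 + 2.04 λ).
Solving: λ (I_D1 V_DS2 − I_D2 V_DS1) = I_D2 − I_D1, so λ = (0.0574 − 0.0477) / (0.0477 × 4.91 − 0.0574 × 2.04) = 0.0097 / 0.117 = 0.0828 V⁻¹.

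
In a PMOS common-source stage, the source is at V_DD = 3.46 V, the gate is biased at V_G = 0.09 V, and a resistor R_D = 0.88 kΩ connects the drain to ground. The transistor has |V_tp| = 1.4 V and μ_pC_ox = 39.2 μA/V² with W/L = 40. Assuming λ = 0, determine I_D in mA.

I_D = 2.57 mA

V_SG = V_DD − V_G = 3.46 − 0.09 = 3.37 V, so V_ov = 3.37 − 1.4 = 1.97 V.
k_p = μ_pC_ox · (W/L) = 1.568 mA/V².
Assume saturation: I_D = ½ k_p V_ov² = 0.5 × 1.568 × 1.97² = 3.04 mA, giving V_SD = V_DD − I_D R_D = 3.46 − 3.04 × 0.88 = 0.782 V.
But 0.782 V < V_ov = 1.97 V, so the device is actually in triode.
In triode I_D = k_p[V_ov V_SD − ½ V_SD²] and I_D = (V_DD − V_SD)/R_D. Equating: 0.69 V_SD² − 3.718 V_SD + 3.46 = 0, giving V_SD = 1.2 V (the root below V_ov).
I_D = (3.46 − 1.2) / 0.88 = 2.57 mA.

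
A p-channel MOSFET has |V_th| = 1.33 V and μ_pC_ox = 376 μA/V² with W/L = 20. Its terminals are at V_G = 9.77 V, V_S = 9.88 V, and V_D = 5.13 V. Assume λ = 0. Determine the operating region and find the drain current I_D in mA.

Cutoff; I_D = 0 mA

V_SG = V_S − V_G = 9.88 − 9.77 = 0.11 V; V_SD = V_S − V_D = 9.88 − 5.13 = 4.75 V.
V_SG = 0.11 V < |V_th| = 1.33 V, so the transistor is in cutoff.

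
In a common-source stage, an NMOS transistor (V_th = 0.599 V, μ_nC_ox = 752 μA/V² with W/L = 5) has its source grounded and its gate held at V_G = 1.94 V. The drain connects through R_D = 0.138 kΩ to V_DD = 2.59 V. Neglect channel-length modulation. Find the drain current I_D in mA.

V_GS = V_G = 1.94 V, so V_ov = 1.94 − 0.599 = 1.34 V.
k_n = μ_nC_ox · (W/L) = 3.76 mA/V².
Assume saturation: I_D = ½ k_n V_ov² = 0.5 × 3.76 × 1.34² = 3.38 mA, giving V_DS = V_DD − I_D R_D = 2.59 − 3.38 × 0.138 = 2.12 V.
V_DS = 2.12 V ≥ V_ov = 1.34 V, confirming saturation.

I_D = 3.38 mA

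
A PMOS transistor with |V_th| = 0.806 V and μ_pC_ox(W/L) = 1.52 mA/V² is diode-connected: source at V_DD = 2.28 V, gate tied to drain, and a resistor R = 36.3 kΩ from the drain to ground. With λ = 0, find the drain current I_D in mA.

I_D = 0.0347 mA

With gate tied to drain, V_SG = V_SD ≥ V_SG − |V_th|, so the device is in saturation.
KCL at the drain: ½ k_p (V_SG − |V_th|)² = (V_DD − V_SG)/R.
Let x = V_SG − 0.806. Then 27.6 x² + x − 1.474 = 0, giving x = 0.214 V (positive root), so V_SG = 1.02 V.
I_D = (V_DD − V_SG)/R = (2.28 − 1.02) / 36.3 = 0.0347 mA.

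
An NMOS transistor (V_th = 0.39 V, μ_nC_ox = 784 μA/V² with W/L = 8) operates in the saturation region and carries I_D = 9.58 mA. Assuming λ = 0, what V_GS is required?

V_GS = 2.14 V

k_n = μ_nC_ox · (W/L) = 6.272 mA/V².
In saturation I_D = ½ k_n (V_GS − V_th)², so V_GS − V_th = √(2 I_D / k_n) = √(2 × 9.58 / 6.272) = 1.75 V.
V_GS = 0.39 + 1.75 = 2.14 V.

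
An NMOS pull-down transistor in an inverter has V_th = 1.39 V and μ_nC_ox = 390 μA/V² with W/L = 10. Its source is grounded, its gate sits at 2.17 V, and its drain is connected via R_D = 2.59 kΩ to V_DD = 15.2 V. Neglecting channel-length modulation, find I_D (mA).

V_GS = V_G = 2.17 V, so V_ov = 2.17 − 1.39 = 0.78 V.
k_n = μ_nC_ox · (W/L) = 3.9 mA/V².
Assume saturation: I_D = ½ k_n V_ov² = 0.5 × 3.9 × 0.78² = 1.19 mA, giving V_DS = V_DD − I_D R_D = 15.2 − 1.19 × 2.59 = 12.1 V.
V_DS = 12.1 V ≥ V_ov = 0.78 V, confirming saturation.

I_D = 1.19 mA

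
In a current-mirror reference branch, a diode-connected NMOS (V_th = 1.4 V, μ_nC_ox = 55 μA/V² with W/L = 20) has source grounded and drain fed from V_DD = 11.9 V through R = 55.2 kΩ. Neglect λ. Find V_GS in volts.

With gate tied to drain, V_GS = V_DS ≥ V_GS − V_th, so the device is in saturation.
k_n = μ_nC_ox · (W/L) = 1.1 mA/V².
KCL at the drain: ½ k_n (V_GS − V_th)² = (V_DD − V_GS)/R.
Let x = V_GS − 1.4. Then 30.4 x² + x − 10.5 = 0, giving x = 0.572 V (positive root), so V_GS = 1.97 V.
I_D = (V_DD − V_GS)/R = (11.9 − 1.97) / 55.2 = 0.18 mA.

V_GS = 1.97 V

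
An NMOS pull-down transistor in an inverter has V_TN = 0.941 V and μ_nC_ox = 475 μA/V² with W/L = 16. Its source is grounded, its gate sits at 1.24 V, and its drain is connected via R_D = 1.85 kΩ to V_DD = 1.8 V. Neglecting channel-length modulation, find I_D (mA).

V_GS = V_G = 1.24 V, so V_ov = 1.24 − 0.941 = 0.299 V.
k_n = μ_nC_ox · (W/L) = 7.6 mA/V².
Assume saturation: I_D = ½ k_n V_ov² = 0.5 × 7.6 × 0.299² = 0.34 mA, giving V_DS = V_DD − I_D R_D = 1.8 − 0.34 × 1.85 = 1.17 V.
V_DS = 1.17 V ≥ V_ov = 0.299 V, confirming saturation.

I_D = 0.340 mA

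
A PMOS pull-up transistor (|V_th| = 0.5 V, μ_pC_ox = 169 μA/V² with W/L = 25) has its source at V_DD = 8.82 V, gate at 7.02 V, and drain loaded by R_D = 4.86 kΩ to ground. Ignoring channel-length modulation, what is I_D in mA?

V_SG = V_DD − V_G = 8.82 − 7.02 = 1.8 V, so V_ov = 1.8 − 0.5 = 1.3 V.
k_p = μ_pC_ox · (W/L) = 4.225 mA/V².
Assume saturation: I_D = ½ k_p V_ov² = 0.5 × 4.225 × 1.3² = 3.57 mA, giving V_SD = V_DD − I_D R_D = 8.82 − 3.57 × 4.86 = -8.53 V.
But -8.53 V < V_ov = 1.3 V, so the device is actually in triode.
In triode I_D = k_p[V_ov V_SD − ½ V_SD²] and I_D = (V_DD − V_SD)/R_D. Equating: 10.3 V_SD² − 27.69 V_SD + 8.82 = 0, giving V_SD = 0.369 V (the root below V_ov).
I_D = (8.82 − 0.369) / 4.86 = 1.74 mA.

I_D = 1.74 mA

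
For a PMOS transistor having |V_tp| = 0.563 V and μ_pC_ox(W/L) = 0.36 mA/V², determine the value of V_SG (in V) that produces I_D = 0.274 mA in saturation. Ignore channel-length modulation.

V_SG = 1.80 V

In saturation I_D = ½ k_p (V_SG − |V_tp|)², so V_SG − |V_tp| = √(2 I_D / k_p) = √(2 × 0.274 / 0.36) = 1.23 V.
V_SG = 0.563 + 1.23 = 1.8 V.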